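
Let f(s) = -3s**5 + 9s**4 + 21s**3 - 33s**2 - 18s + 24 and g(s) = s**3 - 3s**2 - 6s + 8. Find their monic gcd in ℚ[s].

s**3 - 3s**2 - 6s + 8

Apply the Euclidean algorithm:
  -3s**5 + 9s**4 + 21s**3 - 33s**2 - 18s + 24 = (-3s**2 + 3)(s**3 - 3s**2 - 6s + 8) + (0)
The last nonzero remainder s**3 - 3s**2 - 6s + 8 is already monic.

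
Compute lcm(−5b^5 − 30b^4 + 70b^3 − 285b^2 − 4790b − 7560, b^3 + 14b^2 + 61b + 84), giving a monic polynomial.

b^6 + 9b^5 + 4b^4 + 15b^3 + 1129b^2 + 4386b + 4536

Apply the Euclidean algorithm:
  −5b^5 − 30b^4 + 70b^3 − 285b^2 − 4790b − 7560 = (−5b^2 + 40b − 185)(b^3 + 14b^2 + 61b + 84) + (285b^2 + 3135b + 7980)
  b^3 + 14b^2 + 61b + 84 = ((1/285)b + 1/95)(285b^2 + 3135b + 7980) + (0)
Last nonzero remainder: 285b^2 + 3135b + 7980. Dividing through by 285 gives the monic gcd b^2 + 11b + 28.
Then lcm(f, g) = f·g / gcd(f, g); expanding and making the result monic gives the answer.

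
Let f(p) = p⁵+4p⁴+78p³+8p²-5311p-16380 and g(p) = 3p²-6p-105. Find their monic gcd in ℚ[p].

p²-2p-35

Repeated division with remainder:
  p⁵+4p⁴+78p³+8p²-5311p-16380 = ((1/3)p³+2p²+(125/3)p+156)(3p²-6p-105) + (0)
Last nonzero remainder: 3p²-6p-105. Dividing through by 3 gives the monic gcd p²-2p-35.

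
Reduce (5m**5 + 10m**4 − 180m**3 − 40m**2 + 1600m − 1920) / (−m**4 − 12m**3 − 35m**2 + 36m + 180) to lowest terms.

(−5m**3 + 10m**2 + 80m − 160)/(m**2 + 8m + 15)

Repeated division with remainder:
  5m**5 + 10m**4 − 180m**3 − 40m**2 + 1600m − 1920 = (−5m + 50)(−m**4 − 12m**3 − 35m**2 + 36m + 180) + (245m**3 + 1890m**2 + 700m − 10920)
  −m**4 − 12m**3 − 35m**2 + 36m + 180 = (−(1/245)m − 6/343)(245m**3 + 1890m**2 + 700m − 10920) + ((45/49)m**2 + (180/49)m − 540/49)
  245m**3 + 1890m**2 + 700m − 10920 = ((2401/9)m + 8918/9)((45/49)m**2 + (180/49)m − 540/49) + (0)
Last nonzero remainder: (45/49)m**2 + (180/49)m − 540/49. Dividing through by 45/49 gives the monic gcd m**2 + 4m − 12.
Cancel m**2 + 4m − 12 from numerator and denominator to get the reduced form.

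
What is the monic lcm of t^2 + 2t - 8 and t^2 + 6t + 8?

Apply the Euclidean algorithm:
  t^2 + 2t - 8 = (t^2 + 6t + 8) + (-4t - 16)
  t^2 + 6t + 8 = (-(1/4)t - 1/2)(-4t - 16) + (0)
Last nonzero remainder: -4t - 16. Dividing through by -4 gives the monic gcd t + 4.
Then lcm(f, g) = f·g / gcd(f, g); expanding and making the result monic gives the answer.

t^3 + 4t^2 - 4t - 16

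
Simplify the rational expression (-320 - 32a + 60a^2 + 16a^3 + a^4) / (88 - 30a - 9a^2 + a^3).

(40 + 14a + a^2)/(-11 + a)

By polynomial division,
  a^4 + 16a^3 + 60a^2 - 32a - 320 = (a + 25)(a^3 - 9a^2 - 30a + 88) + (315a^2 + 630a - 2520)
  a^3 - 9a^2 - 30a + 88 = ((1/315)a - 11/315)(315a^2 + 630a - 2520) + (0)
Last nonzero remainder: 315a^2 + 630a - 2520. Dividing through by 315 gives the monic gcd a^2 + 2a - 8.
Cancel a^2 + 2a - 8 from numerator and denominator to get the reduced form.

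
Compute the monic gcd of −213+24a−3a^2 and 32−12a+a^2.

Repeated division with remainder:
  −3a^2+24a−213 = (−3)(a^2−12a+32) + (−12a−117)
  a^2−12a+32 = (−(1/12)a+29/16)(−12a−117) + (3905/16)
  −12a−117 = (−(192/3905)a−1872/3905)(3905/16) + (0)
The last nonzero remainder is the constant 3905/16, so the polynomials are coprime and gcd = 1.

1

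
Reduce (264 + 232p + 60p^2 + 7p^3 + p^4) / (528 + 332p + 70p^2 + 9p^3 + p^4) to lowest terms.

By polynomial division,
  p^4 + 7p^3 + 60p^2 + 232p + 264 = (p^4 + 9p^3 + 70p^2 + 332p + 528) + (-2p^3 - 10p^2 - 100p - 264)
  p^4 + 9p^3 + 70p^2 + 332p + 528 = (-(1/2)p - 2)(-2p^3 - 10p^2 - 100p - 264) + (0)
Last nonzero remainder: -2p^3 - 10p^2 - 100p - 264. Dividing through by -2 gives the monic gcd p^3 + 5p^2 + 50p + 132.
Cancel p^3 + 5p^2 + 50p + 132 from numerator and denominator to get the reduced form.

(2 + p)/(4 + p)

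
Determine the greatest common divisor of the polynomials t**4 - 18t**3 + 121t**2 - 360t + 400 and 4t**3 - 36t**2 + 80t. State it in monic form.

t**2 - 9t + 20

By polynomial division,
  t**4 - 18t**3 + 121t**2 - 360t + 400 = ((1/4)t - 9/4)(4t**3 - 36t**2 + 80t) + (20t**2 - 180t + 400)
  4t**3 - 36t**2 + 80t = ((1/5)t)(20t**2 - 180t + 400) + (0)
Last nonzero remainder: 20t**2 - 180t + 400. Dividing through by 20 gives the monic gcd t**2 - 9t + 20.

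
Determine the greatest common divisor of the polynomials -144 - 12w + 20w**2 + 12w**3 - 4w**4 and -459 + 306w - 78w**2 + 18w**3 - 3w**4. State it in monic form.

9 - 6w + w**2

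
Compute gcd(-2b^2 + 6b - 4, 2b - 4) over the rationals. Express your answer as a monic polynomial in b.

b - 2

Repeated division with remainder:
  -2b^2 + 6b - 4 = (-b + 1)(2b - 4) + (0)
Last nonzero remainder: 2b - 4. Dividing through by 2 gives the monic gcd b - 2.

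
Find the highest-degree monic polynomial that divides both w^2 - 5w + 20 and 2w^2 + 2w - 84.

1

Repeated division with remainder:
  w^2 - 5w + 20 = (1/2)(2w^2 + 2w - 84) + (-6w + 62)
  2w^2 + 2w - 84 = (-(1/3)w - 34/9)(-6w + 62) + (1352/9)
  -6w + 62 = (-(27/676)w + 279/676)(1352/9) + (0)
The last nonzero remainder is the constant 1352/9, so the polynomials are coprime and gcd = 1.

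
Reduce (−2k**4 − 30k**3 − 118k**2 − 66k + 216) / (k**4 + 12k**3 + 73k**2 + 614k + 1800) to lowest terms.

Apply the Euclidean algorithm:
  −2k**4 − 30k**3 − 118k**2 − 66k + 216 = (−2)(k**4 + 12k**3 + 73k**2 + 614k + 1800) + (−6k**3 + 28k**2 + 1162k + 3816)
  k**4 + 12k**3 + 73k**2 + 614k + 1800 = (−(1/6)k − 25/9)(−6k**3 + 28k**2 + 1162k + 3816) + ((3100/9)k**2 + (40300/9)k + 12400)
  −6k**3 + 28k**2 + 1162k + 3816 = (−(27/1550)k + 477/1550)((3100/9)k**2 + (40300/9)k + 12400) + (0)
Last nonzero remainder: (3100/9)k**2 + (40300/9)k + 12400. Dividing through by 3100/9 gives the monic gcd k**2 + 13k + 36.
Cancel k**2 + 13k + 36 from numerator and denominator to get the reduced form.

(−2k**2 − 4k + 6)/(k**2 − k + 50)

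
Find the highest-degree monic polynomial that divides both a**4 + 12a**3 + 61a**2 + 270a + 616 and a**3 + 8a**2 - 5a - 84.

a**2 + 11a + 28

Repeated division with remainder:
  a**4 + 12a**3 + 61a**2 + 270a + 616 = (a + 4)(a**3 + 8a**2 - 5a - 84) + (34a**2 + 374a + 952)
  a**3 + 8a**2 - 5a - 84 = ((1/34)a - 3/34)(34a**2 + 374a + 952) + (0)
Last nonzero remainder: 34a**2 + 374a + 952. Dividing through by 34 gives the monic gcd a**2 + 11a + 28.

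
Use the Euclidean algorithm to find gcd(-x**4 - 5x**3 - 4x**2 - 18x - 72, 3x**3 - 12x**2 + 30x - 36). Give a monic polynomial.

x**2 - 2x + 6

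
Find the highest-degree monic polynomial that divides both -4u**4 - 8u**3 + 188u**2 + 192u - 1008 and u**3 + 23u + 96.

u + 3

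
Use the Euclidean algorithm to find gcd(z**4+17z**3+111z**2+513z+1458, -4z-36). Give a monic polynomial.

Euclidean algorithm in ℚ[z]:
  z**4+17z**3+111z**2+513z+1458 = (-(1/4)z**3-2z**2-(39/4)z-81/2)(-4z-36) + (0)
Last nonzero remainder: -4z-36. Dividing through by -4 gives the monic gcd z+9.

z+9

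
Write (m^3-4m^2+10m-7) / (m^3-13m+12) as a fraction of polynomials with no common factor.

By polynomial division,
  m^3-4m^2+10m-7 = (m^3-13m+12) + (-4m^2+23m-19)
  m^3-13m+12 = (-(1/4)m-23/16)(-4m^2+23m-19) + ((245/16)m-245/16)
  -4m^2+23m-19 = (-(64/245)m+304/245)((245/16)m-245/16) + (0)
Last nonzero remainder: (245/16)m-245/16. Dividing through by 245/16 gives the monic gcd m-1.
Cancel m-1 from numerator and denominator to get the reduced form.

(m^2-3m+7)/(m^2+m-12)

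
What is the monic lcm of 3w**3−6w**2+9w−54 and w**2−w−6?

w**4−w**2−12w−36

Euclidean algorithm in ℚ[w]:
  3w**3−6w**2+9w−54 = (3w−3)(w**2−w−6) + (24w−72)
  w**2−w−6 = ((1/24)w+1/12)(24w−72) + (0)
Last nonzero remainder: 24w−72. Dividing through by 24 gives the monic gcd w−3.
Then lcm(f, g) = f·g / gcd(f, g); expanding and making the result monic gives the answer.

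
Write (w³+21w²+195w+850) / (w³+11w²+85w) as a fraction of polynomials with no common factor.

(w+10)/(w)

By polynomial division,
  w³+21w²+195w+850 = (w³+11w²+85w) + (10w²+110w+850)
  w³+11w²+85w = ((1/10)w)(10w²+110w+850) + (0)
Last nonzero remainder: 10w²+110w+850. Dividing through by 10 gives the monic gcd w²+11w+85.
Cancel w²+11w+85 from numerator and denominator to get the reduced form.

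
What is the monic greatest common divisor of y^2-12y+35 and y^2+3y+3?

Apply the Euclidean algorithm:
  y^2-12y+35 = (y^2+3y+3) + (-15y+32)
  y^2+3y+3 = (-(1/15)y-77/225)(-15y+32) + (3139/225)
  -15y+32 = (-(3375/3139)y+7200/3139)(3139/225) + (0)
The last nonzero remainder is the constant 3139/225, so the polynomials are coprime and gcd = 1.

1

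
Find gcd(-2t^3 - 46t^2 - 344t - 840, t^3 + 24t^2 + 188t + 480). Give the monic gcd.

By polynomial division,
  -2t^3 - 46t^2 - 344t - 840 = (-2)(t^3 + 24t^2 + 188t + 480) + (2t^2 + 32t + 120)
  t^3 + 24t^2 + 188t + 480 = ((1/2)t + 4)(2t^2 + 32t + 120) + (0)
Last nonzero remainder: 2t^2 + 32t + 120. Dividing through by 2 gives the monic gcd t^2 + 16t + 60.

t^2 + 16t + 60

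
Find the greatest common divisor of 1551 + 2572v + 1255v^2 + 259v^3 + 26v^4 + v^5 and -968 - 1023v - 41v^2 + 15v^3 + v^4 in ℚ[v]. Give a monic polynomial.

Apply the Euclidean algorithm:
  v^5 + 26v^4 + 259v^3 + 1255v^2 + 2572v + 1551 = (v + 11)(v^4 + 15v^3 - 41v^2 - 1023v - 968) + (135v^3 + 2729v^2 + 14793v + 12199)
  v^4 + 15v^3 - 41v^2 - 1023v - 968 = ((1/135)v - 704/18225)(135v^3 + 2729v^2 + 14793v + 12199) + (-(823064/18225)v^2 - (3292256/6075)v - 9053704/18225)
  135v^3 + 2729v^2 + 14793v + 12199 = (-(2460375/823064)v - 20211525/823064)(-(823064/18225)v^2 - (3292256/6075)v - 9053704/18225) + (0)
Last nonzero remainder: -(823064/18225)v^2 - (3292256/6075)v - 9053704/18225. Dividing through by -823064/18225 gives the monic gcd v^2 + 12v + 11.

11 + 12v + v^2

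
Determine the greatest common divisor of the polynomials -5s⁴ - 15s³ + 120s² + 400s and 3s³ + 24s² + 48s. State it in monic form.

s³ + 8s² + 16s

By polynomial division,
  -5s⁴ - 15s³ + 120s² + 400s = (-(5/3)s + 25/3)(3s³ + 24s² + 48s) + (0)
Last nonzero remainder: 3s³ + 24s² + 48s. Dividing through by 3 gives the monic gcd s³ + 8s² + 16s.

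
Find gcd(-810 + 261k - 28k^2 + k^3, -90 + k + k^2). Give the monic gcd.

Apply the Euclidean algorithm:
  k^3 - 28k^2 + 261k - 810 = (k - 29)(k^2 + k - 90) + (380k - 3420)
  k^2 + k - 90 = ((1/380)k + 1/38)(380k - 3420) + (0)
Last nonzero remainder: 380k - 3420. Dividing through by 380 gives the monic gcd k - 9.

-9 + k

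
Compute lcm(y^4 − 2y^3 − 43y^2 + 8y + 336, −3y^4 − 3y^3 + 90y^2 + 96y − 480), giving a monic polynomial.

y^6 − 9y^5 − 19y^4 + 289y^3 − 150y^2 − 2272y + 3360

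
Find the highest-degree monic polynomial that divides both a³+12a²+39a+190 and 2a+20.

Repeated division with remainder:
  a³+12a²+39a+190 = ((1/2)a²+a+19/2)(2a+20) + (0)
Last nonzero remainder: 2a+20. Dividing through by 2 gives the monic gcd a+10.

a+10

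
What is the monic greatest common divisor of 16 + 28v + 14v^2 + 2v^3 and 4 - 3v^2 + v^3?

Euclidean algorithm in ℚ[v]:
  2v^3 + 14v^2 + 28v + 16 = (2)(v^3 - 3v^2 + 4) + (20v^2 + 28v + 8)
  v^3 - 3v^2 + 4 = ((1/20)v - 11/50)(20v^2 + 28v + 8) + ((144/25)v + 144/25)
  20v^2 + 28v + 8 = ((125/36)v + 25/18)((144/25)v + 144/25) + (0)
Last nonzero remainder: (144/25)v + 144/25. Dividing through by 144/25 gives the monic gcd v + 1.

1 + v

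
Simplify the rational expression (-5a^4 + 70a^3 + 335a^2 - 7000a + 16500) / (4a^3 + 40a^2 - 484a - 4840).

Euclidean algorithm in ℚ[a]:
  -5a^4 + 70a^3 + 335a^2 - 7000a + 16500 = (-(5/4)a + 30)(4a^3 + 40a^2 - 484a - 4840) + (-1470a^2 + 1470a + 161700)
  4a^3 + 40a^2 - 484a - 4840 = (-(2/735)a - 22/735)(-1470a^2 + 1470a + 161700) + (0)
Last nonzero remainder: -1470a^2 + 1470a + 161700. Dividing through by -1470 gives the monic gcd a^2 - a - 110.
Cancel a^2 - a - 110 from numerator and denominator to get the reduced form.

(-5a^2 + 65a - 150)/(4a + 44)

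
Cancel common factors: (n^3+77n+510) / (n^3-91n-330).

(n^2-5n+102)/(n^2-5n-66)

Euclidean algorithm in ℚ[n]:
  n^3+77n+510 = (n^3-91n-330) + (168n+840)
  n^3-91n-330 = ((1/168)n^2-(5/168)n-11/28)(168n+840) + (0)
Last nonzero remainder: 168n+840. Dividing through by 168 gives the monic gcd n+5.
Cancel n+5 from numerator and denominator to get the reduced form.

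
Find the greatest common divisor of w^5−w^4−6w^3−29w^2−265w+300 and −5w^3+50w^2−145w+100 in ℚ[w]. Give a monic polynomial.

Euclidean algorithm in ℚ[w]:
  w^5−w^4−6w^3−29w^2−265w+300 = (−(1/5)w^2−(9/5)w−11)(−5w^3+50w^2−145w+100) + (280w^2−1680w+1400)
  −5w^3+50w^2−145w+100 = (−(1/56)w+1/14)(280w^2−1680w+1400) + (0)
Last nonzero remainder: 280w^2−1680w+1400. Dividing through by 280 gives the monic gcd w^2−6w+5.

w^2−6w+5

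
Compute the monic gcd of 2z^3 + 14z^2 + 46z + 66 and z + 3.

z + 3

By polynomial division,
  2z^3 + 14z^2 + 46z + 66 = (2z^2 + 8z + 22)(z + 3) + (0)
The last nonzero remainder z + 3 is already monic.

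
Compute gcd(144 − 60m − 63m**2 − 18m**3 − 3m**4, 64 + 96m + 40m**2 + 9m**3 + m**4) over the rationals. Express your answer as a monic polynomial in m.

16 + 4m + m**2

By polynomial division,
  −3m**4 − 18m**3 − 63m**2 − 60m + 144 = (−3)(m**4 + 9m**3 + 40m**2 + 96m + 64) + (9m**3 + 57m**2 + 228m + 336)
  m**4 + 9m**3 + 40m**2 + 96m + 64 = ((1/9)m + 8/27)(9m**3 + 57m**2 + 228m + 336) + (−(20/9)m**2 − (80/9)m − 320/9)
  9m**3 + 57m**2 + 228m + 336 = (−(81/20)m − 189/20)(−(20/9)m**2 − (80/9)m − 320/9) + (0)
Last nonzero remainder: −(20/9)m**2 − (80/9)m − 320/9. Dividing through by −20/9 gives the monic gcd m**2 + 4m + 16.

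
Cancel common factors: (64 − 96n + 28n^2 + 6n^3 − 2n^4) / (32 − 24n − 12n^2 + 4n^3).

Euclidean algorithm in ℚ[n]:
  −2n^4 + 6n^3 + 28n^2 − 96n + 64 = (−(1/2)n)(4n^3 − 12n^2 − 24n + 32) + (16n^2 − 80n + 64)
  4n^3 − 12n^2 − 24n + 32 = ((1/4)n + 1/2)(16n^2 − 80n + 64) + (0)
Last nonzero remainder: 16n^2 − 80n + 64. Dividing through by 16 gives the monic gcd n^2 − 5n + 4.
Cancel n^2 − 5n + 4 from numerator and denominator to get the reduced form.

(8 − 2n − n^2)/(4 + 2n)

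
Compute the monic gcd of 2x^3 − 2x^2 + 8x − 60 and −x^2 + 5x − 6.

x − 3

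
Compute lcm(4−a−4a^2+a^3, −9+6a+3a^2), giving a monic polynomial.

12+a−13a^2−a^3+a^4

Euclidean algorithm in ℚ[a]:
  a^3−4a^2−a+4 = ((1/3)a−2)(3a^2+6a−9) + (14a−14)
  3a^2+6a−9 = ((3/14)a+9/14)(14a−14) + (0)
Last nonzero remainder: 14a−14. Dividing through by 14 gives the monic gcd a−1.
Then lcm(f, g) = f·g / gcd(f, g); expanding and making the result monic gives the answer.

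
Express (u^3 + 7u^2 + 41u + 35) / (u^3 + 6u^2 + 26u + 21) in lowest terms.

(u^2 + 6u + 35)/(u^2 + 5u + 21)

Apply the Euclidean algorithm:
  u^3 + 7u^2 + 41u + 35 = (u^3 + 6u^2 + 26u + 21) + (u^2 + 15u + 14)
  u^3 + 6u^2 + 26u + 21 = (u - 9)(u^2 + 15u + 14) + (147u + 147)
  u^2 + 15u + 14 = ((1/147)u + 2/21)(147u + 147) + (0)
Last nonzero remainder: 147u + 147. Dividing through by 147 gives the monic gcd u + 1.
Cancel u + 1 from numerator and denominator to get the reduced form.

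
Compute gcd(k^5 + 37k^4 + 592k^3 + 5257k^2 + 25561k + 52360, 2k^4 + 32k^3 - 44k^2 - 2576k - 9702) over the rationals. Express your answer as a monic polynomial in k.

k^2 + 18k + 77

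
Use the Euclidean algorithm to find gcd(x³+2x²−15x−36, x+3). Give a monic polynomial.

x+3

By polynomial division,
  x³+2x²−15x−36 = (x²−x−12)(x+3) + (0)
The last nonzero remainder x+3 is already monic.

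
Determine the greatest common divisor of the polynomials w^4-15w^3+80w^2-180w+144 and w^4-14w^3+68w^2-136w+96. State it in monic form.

Apply the Euclidean algorithm:
  w^4-15w^3+80w^2-180w+144 = (w^4-14w^3+68w^2-136w+96) + (-w^3+12w^2-44w+48)
  w^4-14w^3+68w^2-136w+96 = (-w+2)(-w^3+12w^2-44w+48) + (0)
Last nonzero remainder: -w^3+12w^2-44w+48. Dividing through by -1 gives the monic gcd w^3-12w^2+44w-48.

w^3-12w^2+44w-48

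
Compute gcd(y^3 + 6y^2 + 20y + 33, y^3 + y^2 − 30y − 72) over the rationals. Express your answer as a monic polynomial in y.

y + 3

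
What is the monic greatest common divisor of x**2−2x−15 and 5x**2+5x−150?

x−5

Apply the Euclidean algorithm:
  x**2−2x−15 = (1/5)(5x**2+5x−150) + (−3x+15)
  5x**2+5x−150 = (−(5/3)x−10)(−3x+15) + (0)
Last nonzero remainder: −3x+15. Dividing through by −3 gives the monic gcd x−5.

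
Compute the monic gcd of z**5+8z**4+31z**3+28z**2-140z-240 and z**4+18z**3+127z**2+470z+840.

z**2+5z+20

By polynomial division,
  z**5+8z**4+31z**3+28z**2-140z-240 = (z-10)(z**4+18z**3+127z**2+470z+840) + (84z**3+828z**2+3720z+8160)
  z**4+18z**3+127z**2+470z+840 = ((1/84)z+19/196)(84z**3+828z**2+3720z+8160) + ((120/49)z**2+(600/49)z+2400/49)
  84z**3+828z**2+3720z+8160 = ((343/10)z+833/5)((120/49)z**2+(600/49)z+2400/49) + (0)
Last nonzero remainder: (120/49)z**2+(600/49)z+2400/49. Dividing through by 120/49 gives the monic gcd z**2+5z+20.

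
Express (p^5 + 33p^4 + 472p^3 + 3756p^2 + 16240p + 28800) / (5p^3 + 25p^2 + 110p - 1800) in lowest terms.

By polynomial division,
  p^5 + 33p^4 + 472p^3 + 3756p^2 + 16240p + 28800 = ((1/5)p^2 + (28/5)p + 62)(5p^3 + 25p^2 + 110p - 1800) + (1950p^2 + 19500p + 140400)
  5p^3 + 25p^2 + 110p - 1800 = ((1/390)p - 1/78)(1950p^2 + 19500p + 140400) + (0)
Last nonzero remainder: 1950p^2 + 19500p + 140400. Dividing through by 1950 gives the monic gcd p^2 + 10p + 72.
Cancel p^2 + 10p + 72 from numerator and denominator to get the reduced form.

(p^3 + 23p^2 + 170p + 400)/(5p - 25)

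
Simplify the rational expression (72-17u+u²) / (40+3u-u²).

(9-u)/(5+u)

Repeated division with remainder:
  u²-17u+72 = (-1)(-u²+3u+40) + (-14u+112)
  -u²+3u+40 = ((1/14)u+5/14)(-14u+112) + (0)
Last nonzero remainder: -14u+112. Dividing through by -14 gives the monic gcd u-8.
Cancel u-8 from numerator and denominator to get the reduced form.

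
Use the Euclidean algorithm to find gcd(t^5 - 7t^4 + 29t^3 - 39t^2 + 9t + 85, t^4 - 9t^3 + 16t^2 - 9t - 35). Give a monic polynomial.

Repeated division with remainder:
  t^5 - 7t^4 + 29t^3 - 39t^2 + 9t + 85 = (t + 2)(t^4 - 9t^3 + 16t^2 - 9t - 35) + (31t^3 - 62t^2 + 62t + 155)
  t^4 - 9t^3 + 16t^2 - 9t - 35 = ((1/31)t - 7/31)(31t^3 - 62t^2 + 62t + 155) + (0)
Last nonzero remainder: 31t^3 - 62t^2 + 62t + 155. Dividing through by 31 gives the monic gcd t^3 - 2t^2 + 2t + 5.

t^3 - 2t^2 + 2t + 5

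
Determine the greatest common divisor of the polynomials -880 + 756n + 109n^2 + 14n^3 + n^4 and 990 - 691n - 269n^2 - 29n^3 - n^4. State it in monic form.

-11 + 10n + n^2

Apply the Euclidean algorithm:
  n^4 + 14n^3 + 109n^2 + 756n - 880 = (-1)(-n^4 - 29n^3 - 269n^2 - 691n + 990) + (-15n^3 - 160n^2 + 65n + 110)
  -n^4 - 29n^3 - 269n^2 - 691n + 990 = ((1/15)n + 11/9)(-15n^3 - 160n^2 + 65n + 110) + (-(700/9)n^2 - (7000/9)n + 7700/9)
  -15n^3 - 160n^2 + 65n + 110 = ((27/140)n + 9/70)(-(700/9)n^2 - (7000/9)n + 7700/9) + (0)
Last nonzero remainder: -(700/9)n^2 - (7000/9)n + 7700/9. Dividing through by -700/9 gives the monic gcd n^2 + 10n - 11.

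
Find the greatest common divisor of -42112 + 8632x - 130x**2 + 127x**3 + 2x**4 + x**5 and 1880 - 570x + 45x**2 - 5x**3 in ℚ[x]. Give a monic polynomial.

-376 + 114x - 9x**2 + x**3

Repeated division with remainder:
  x**5 + 2x**4 + 127x**3 - 130x**2 + 8632x - 42112 = (-(1/5)x**2 - (11/5)x - 112/5)(-5x**3 + 45x**2 - 570x + 1880) + (0)
Last nonzero remainder: -5x**3 + 45x**2 - 570x + 1880. Dividing through by -5 gives the monic gcd x**3 - 9x**2 + 114x - 376.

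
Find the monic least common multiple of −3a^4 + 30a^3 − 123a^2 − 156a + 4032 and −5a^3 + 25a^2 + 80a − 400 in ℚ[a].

Apply the Euclidean algorithm:
  −3a^4 + 30a^3 − 123a^2 − 156a + 4032 = ((3/5)a − 3)(−5a^3 + 25a^2 + 80a − 400) + (−96a^2 + 324a + 2832)
  −5a^3 + 25a^2 + 80a − 400 = ((5/96)a − 65/768)(−96a^2 + 324a + 2832) + (−(2565/64)a − 2565/16)
  −96a^2 + 324a + 2832 = ((2048/855)a − 15104/855)(−(2565/64)a − 2565/16) + (0)
Last nonzero remainder: −(2565/64)a − 2565/16. Dividing through by −2565/64 gives the monic gcd a + 4.
Then lcm(f, g) = f·g / gcd(f, g); expanding and making the result monic gives the answer.

a^6 − 19a^5 + 151a^4 − 517a^3 − 992a^2 + 13136a − 26880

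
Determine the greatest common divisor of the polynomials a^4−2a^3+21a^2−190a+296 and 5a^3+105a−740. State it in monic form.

Repeated division with remainder:
  a^4−2a^3+21a^2−190a+296 = ((1/5)a−2/5)(5a^3+105a−740) + (0)
Last nonzero remainder: 5a^3+105a−740. Dividing through by 5 gives the monic gcd a^3+21a−148.

a^3+21a−148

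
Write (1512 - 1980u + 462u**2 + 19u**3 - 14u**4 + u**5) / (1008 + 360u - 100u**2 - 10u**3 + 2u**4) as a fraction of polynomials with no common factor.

Repeated division with remainder:
  u**5 - 14u**4 + 19u**3 + 462u**2 - 1980u + 1512 = ((1/2)u - 9/2)(2u**4 - 10u**3 - 100u**2 + 360u + 1008) + (24u**3 - 168u**2 - 864u + 6048)
  2u**4 - 10u**3 - 100u**2 + 360u + 1008 = ((1/12)u + 1/6)(24u**3 - 168u**2 - 864u + 6048) + (0)
Last nonzero remainder: 24u**3 - 168u**2 - 864u + 6048. Dividing through by 24 gives the monic gcd u**3 - 7u**2 - 36u + 252.
Cancel u**3 - 7u**2 - 36u + 252 from numerator and denominator to get the reduced form.

(6 - 7u + u**2)/(4 + 2u)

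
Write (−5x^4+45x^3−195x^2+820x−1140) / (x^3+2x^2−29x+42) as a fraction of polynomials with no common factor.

(−5x^3+35x^2−125x+570)/(x^2+4x−21)

Euclidean algorithm in ℚ[x]:
  −5x^4+45x^3−195x^2+820x−1140 = (−5x+55)(x^3+2x^2−29x+42) + (−450x^2+2625x−3450)
  x^3+2x^2−29x+42 = (−(1/450)x−47/2700)(−450x^2+2625x−3450) + ((325/36)x−325/18)
  −450x^2+2625x−3450 = (−(648/13)x+2484/13)((325/36)x−325/18) + (0)
Last nonzero remainder: (325/36)x−325/18. Dividing through by 325/36 gives the monic gcd x−2.
Cancel x−2 from numerator and denominator to get the reduced form.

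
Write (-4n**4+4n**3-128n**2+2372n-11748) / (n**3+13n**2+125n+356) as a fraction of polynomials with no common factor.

By polynomial division,
  -4n**4+4n**3-128n**2+2372n-11748 = (-4n+56)(n**3+13n**2+125n+356) + (-356n**2-3204n-31684)
  n**3+13n**2+125n+356 = (-(1/356)n-1/89)(-356n**2-3204n-31684) + (0)
Last nonzero remainder: -356n**2-3204n-31684. Dividing through by -356 gives the monic gcd n**2+9n+89.
Cancel n**2+9n+89 from numerator and denominator to get the reduced form.

(-4n**2+40n-132)/(n+4)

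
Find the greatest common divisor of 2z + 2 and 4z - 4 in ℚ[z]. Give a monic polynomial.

1

Apply the Euclidean algorithm:
  2z + 2 = (1/2)(4z - 4) + (4)
  4z - 4 = (z - 1)(4) + (0)
The last nonzero remainder is the constant 4, so the polynomials are coprime and gcd = 1.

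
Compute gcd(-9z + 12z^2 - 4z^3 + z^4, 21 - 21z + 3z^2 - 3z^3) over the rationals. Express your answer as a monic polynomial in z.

-1 + z

Euclidean algorithm in ℚ[z]:
  z^4 - 4z^3 + 12z^2 - 9z = (-(1/3)z + 1)(-3z^3 + 3z^2 - 21z + 21) + (2z^2 + 19z - 21)
  -3z^3 + 3z^2 - 21z + 21 = (-(3/2)z + 63/4)(2z^2 + 19z - 21) + (-(1407/4)z + 1407/4)
  2z^2 + 19z - 21 = (-(8/1407)z - 4/67)(-(1407/4)z + 1407/4) + (0)
Last nonzero remainder: -(1407/4)z + 1407/4. Dividing through by -1407/4 gives the monic gcd z - 1.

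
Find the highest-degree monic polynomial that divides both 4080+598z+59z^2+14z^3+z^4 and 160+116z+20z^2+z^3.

80+18z+z^2

Euclidean algorithm in ℚ[z]:
  z^4+14z^3+59z^2+598z+4080 = (z−6)(z^3+20z^2+116z+160) + (63z^2+1134z+5040)
  z^3+20z^2+116z+160 = ((1/63)z+2/63)(63z^2+1134z+5040) + (0)
Last nonzero remainder: 63z^2+1134z+5040. Dividing through by 63 gives the monic gcd z^2+18z+80.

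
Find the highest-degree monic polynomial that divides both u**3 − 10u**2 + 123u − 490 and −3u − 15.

Repeated division with remainder:
  u**3 − 10u**2 + 123u − 490 = (−(1/3)u**2 + 5u − 66)(−3u − 15) + (−1480)
  −3u − 15 = ((3/1480)u + 3/296)(−1480) + (0)
The last nonzero remainder is the constant −1480, so the polynomials are coprime and gcd = 1.

1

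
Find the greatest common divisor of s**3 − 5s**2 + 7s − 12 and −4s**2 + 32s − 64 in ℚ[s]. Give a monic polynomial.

s − 4

Apply the Euclidean algorithm:
  s**3 − 5s**2 + 7s − 12 = (−(1/4)s − 3/4)(−4s**2 + 32s − 64) + (15s − 60)
  −4s**2 + 32s − 64 = (−(4/15)s + 16/15)(15s − 60) + (0)
Last nonzero remainder: 15s − 60. Dividing through by 15 gives the monic gcd s − 4.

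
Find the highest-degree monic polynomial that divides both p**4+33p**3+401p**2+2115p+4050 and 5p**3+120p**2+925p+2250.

Repeated division with remainder:
  p**4+33p**3+401p**2+2115p+4050 = ((1/5)p+9/5)(5p**3+120p**2+925p+2250) + (0)
Last nonzero remainder: 5p**3+120p**2+925p+2250. Dividing through by 5 gives the monic gcd p**3+24p**2+185p+450.

p**3+24p**2+185p+450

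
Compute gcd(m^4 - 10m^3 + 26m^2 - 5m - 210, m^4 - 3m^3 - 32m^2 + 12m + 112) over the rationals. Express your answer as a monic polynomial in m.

Apply the Euclidean algorithm:
  m^4 - 10m^3 + 26m^2 - 5m - 210 = (m^4 - 3m^3 - 32m^2 + 12m + 112) + (-7m^3 + 58m^2 - 17m - 322)
  m^4 - 3m^3 - 32m^2 + 12m + 112 = (-(1/7)m - 37/49)(-7m^3 + 58m^2 - 17m - 322) + ((459/49)m^2 - (2295/49)m - 918/7)
  -7m^3 + 58m^2 - 17m - 322 = (-(343/459)m + 1127/459)((459/49)m^2 - (2295/49)m - 918/7) + (0)
Last nonzero remainder: (459/49)m^2 - (2295/49)m - 918/7. Dividing through by 459/49 gives the monic gcd m^2 - 5m - 14.

m^2 - 5m - 14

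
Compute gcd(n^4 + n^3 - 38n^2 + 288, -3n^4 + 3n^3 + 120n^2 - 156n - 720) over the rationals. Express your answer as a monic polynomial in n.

Euclidean algorithm in ℚ[n]:
  n^4 + n^3 - 38n^2 + 288 = (-1/3)(-3n^4 + 3n^3 + 120n^2 - 156n - 720) + (2n^3 + 2n^2 - 52n + 48)
  -3n^4 + 3n^3 + 120n^2 - 156n - 720 = (-(3/2)n + 3)(2n^3 + 2n^2 - 52n + 48) + (36n^2 + 72n - 864)
  2n^3 + 2n^2 - 52n + 48 = ((1/18)n - 1/18)(36n^2 + 72n - 864) + (0)
Last nonzero remainder: 36n^2 + 72n - 864. Dividing through by 36 gives the monic gcd n^2 + 2n - 24.

n^2 + 2n - 24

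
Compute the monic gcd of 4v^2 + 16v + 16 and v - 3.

1

Euclidean algorithm in ℚ[v]:
  4v^2 + 16v + 16 = (4v + 28)(v - 3) + (100)
  v - 3 = ((1/100)v - 3/100)(100) + (0)
The last nonzero remainder is the constant 100, so the polynomials are coprime and gcd = 1.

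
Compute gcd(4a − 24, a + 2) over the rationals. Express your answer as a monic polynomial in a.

1

Apply the Euclidean algorithm:
  4a − 24 = (4)(a + 2) + (−32)
  a + 2 = (−(1/32)a − 1/16)(−32) + (0)
The last nonzero remainder is the constant −32, so the polynomials are coprime and gcd = 1.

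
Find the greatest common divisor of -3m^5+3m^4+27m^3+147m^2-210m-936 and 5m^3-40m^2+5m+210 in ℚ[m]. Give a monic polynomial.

m^2-m-6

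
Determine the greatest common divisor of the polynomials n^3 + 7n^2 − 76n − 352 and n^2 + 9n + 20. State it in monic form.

n + 4

Repeated division with remainder:
  n^3 + 7n^2 − 76n − 352 = (n − 2)(n^2 + 9n + 20) + (−78n − 312)
  n^2 + 9n + 20 = (−(1/78)n − 5/78)(−78n − 312) + (0)
Last nonzero remainder: −78n − 312. Dividing through by −78 gives the monic gcd n + 4.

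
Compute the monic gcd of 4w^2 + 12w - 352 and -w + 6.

1

Apply the Euclidean algorithm:
  4w^2 + 12w - 352 = (-4w - 36)(-w + 6) + (-136)
  -w + 6 = ((1/136)w - 3/68)(-136) + (0)
The last nonzero remainder is the constant -136, so the polynomials are coprime and gcd = 1.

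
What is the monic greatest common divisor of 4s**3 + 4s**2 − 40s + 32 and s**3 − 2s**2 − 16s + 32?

s**2 + 2s − 8

Apply the Euclidean algorithm:
  4s**3 + 4s**2 − 40s + 32 = (4)(s**3 − 2s**2 − 16s + 32) + (12s**2 + 24s − 96)
  s**3 − 2s**2 − 16s + 32 = ((1/12)s − 1/3)(12s**2 + 24s − 96) + (0)
Last nonzero remainder: 12s**2 + 24s − 96. Dividing through by 12 gives the monic gcd s**2 + 2s − 8.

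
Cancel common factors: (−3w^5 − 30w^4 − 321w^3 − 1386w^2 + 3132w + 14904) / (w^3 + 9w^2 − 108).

(−3w^3 − 21w^2 − 312w − 828)/(w + 6)

Euclidean algorithm in ℚ[w]:
  −3w^5 − 30w^4 − 321w^3 − 1386w^2 + 3132w + 14904 = (−3w^2 − 3w − 294)(w^3 + 9w^2 − 108) + (936w^2 + 2808w − 16848)
  w^3 + 9w^2 − 108 = ((1/936)w + 1/156)(936w^2 + 2808w − 16848) + (0)
Last nonzero remainder: 936w^2 + 2808w − 16848. Dividing through by 936 gives the monic gcd w^2 + 3w − 18.
Cancel w^2 + 3w − 18 from numerator and denominator to get the reduced form.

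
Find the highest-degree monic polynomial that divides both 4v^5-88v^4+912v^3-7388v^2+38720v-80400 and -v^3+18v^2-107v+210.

Apply the Euclidean algorithm:
  4v^5-88v^4+912v^3-7388v^2+38720v-80400 = (-4v^2+16v-196)(-v^3+18v^2-107v+210) + (-1308v^2+14388v-39240)
  -v^3+18v^2-107v+210 = ((1/1308)v-7/1308)(-1308v^2+14388v-39240) + (0)
Last nonzero remainder: -1308v^2+14388v-39240. Dividing through by -1308 gives the monic gcd v^2-11v+30.

v^2-11v+30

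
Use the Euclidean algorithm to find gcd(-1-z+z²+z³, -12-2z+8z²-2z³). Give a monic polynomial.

Euclidean algorithm in ℚ[z]:
  z³+z²-z-1 = (-1/2)(-2z³+8z²-2z-12) + (5z²-2z-7)
  -2z³+8z²-2z-12 = (-(2/5)z+36/25)(5z²-2z-7) + (-(48/25)z-48/25)
  5z²-2z-7 = (-(125/48)z+175/48)(-(48/25)z-48/25) + (0)
Last nonzero remainder: -(48/25)z-48/25. Dividing through by -48/25 gives the monic gcd z+1.

1+z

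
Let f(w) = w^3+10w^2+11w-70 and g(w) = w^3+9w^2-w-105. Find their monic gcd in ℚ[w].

w^2+12w+35

Repeated division with remainder:
  w^3+10w^2+11w-70 = (w^3+9w^2-w-105) + (w^2+12w+35)
  w^3+9w^2-w-105 = (w-3)(w^2+12w+35) + (0)
The last nonzero remainder w^2+12w+35 is already monic.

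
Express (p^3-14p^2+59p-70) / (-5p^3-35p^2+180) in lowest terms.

Euclidean algorithm in ℚ[p]:
  p^3-14p^2+59p-70 = (-1/5)(-5p^3-35p^2+180) + (-21p^2+59p-34)
  -5p^3-35p^2+180 = ((5/21)p+1030/441)(-21p^2+59p-34) + (-(57200/441)p+114400/441)
  -21p^2+59p-34 = ((9261/57200)p-7497/57200)(-(57200/441)p+114400/441) + (0)
Last nonzero remainder: -(57200/441)p+114400/441. Dividing through by -57200/441 gives the monic gcd p-2.
Cancel p-2 from numerator and denominator to get the reduced form.

(-p^2+12p-35)/(5p^2+45p+90)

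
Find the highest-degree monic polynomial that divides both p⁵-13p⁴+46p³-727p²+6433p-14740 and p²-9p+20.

p²-9p+20

Euclidean algorithm in ℚ[p]:
  p⁵-13p⁴+46p³-727p²+6433p-14740 = (p³-4p²-10p-737)(p²-9p+20) + (0)
The last nonzero remainder p²-9p+20 is already monic.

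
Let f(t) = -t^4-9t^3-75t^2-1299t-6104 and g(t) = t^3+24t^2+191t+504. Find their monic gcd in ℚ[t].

t^2+15t+56

Apply the Euclidean algorithm:
  -t^4-9t^3-75t^2-1299t-6104 = (-t+15)(t^3+24t^2+191t+504) + (-244t^2-3660t-13664)
  t^3+24t^2+191t+504 = (-(1/244)t-9/244)(-244t^2-3660t-13664) + (0)
Last nonzero remainder: -244t^2-3660t-13664. Dividing through by -244 gives the monic gcd t^2+15t+56.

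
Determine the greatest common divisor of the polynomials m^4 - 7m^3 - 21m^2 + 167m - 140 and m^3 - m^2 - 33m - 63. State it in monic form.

Apply the Euclidean algorithm:
  m^4 - 7m^3 - 21m^2 + 167m - 140 = (m - 6)(m^3 - m^2 - 33m - 63) + (6m^2 + 32m - 518)
  m^3 - m^2 - 33m - 63 = ((1/6)m - 19/18)(6m^2 + 32m - 518) + ((784/9)m - 5488/9)
  6m^2 + 32m - 518 = ((27/392)m + 333/392)((784/9)m - 5488/9) + (0)
Last nonzero remainder: (784/9)m - 5488/9. Dividing through by 784/9 gives the monic gcd m - 7.

m - 7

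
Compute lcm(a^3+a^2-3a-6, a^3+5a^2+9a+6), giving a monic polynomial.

By polynomial division,
  a^3+a^2-3a-6 = (a^3+5a^2+9a+6) + (-4a^2-12a-12)
  a^3+5a^2+9a+6 = (-(1/4)a-1/2)(-4a^2-12a-12) + (0)
Last nonzero remainder: -4a^2-12a-12. Dividing through by -4 gives the monic gcd a^2+3a+3.
Then lcm(f, g) = f·g / gcd(f, g); expanding and making the result monic gives the answer.

a^4+3a^3-a^2-12a-12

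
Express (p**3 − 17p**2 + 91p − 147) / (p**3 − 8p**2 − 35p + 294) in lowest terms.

(p − 3)/(p + 6)

Repeated division with remainder:
  p**3 − 17p**2 + 91p − 147 = (p**3 − 8p**2 − 35p + 294) + (−9p**2 + 126p − 441)
  p**3 − 8p**2 − 35p + 294 = (−(1/9)p − 2/3)(−9p**2 + 126p − 441) + (0)
Last nonzero remainder: −9p**2 + 126p − 441. Dividing through by −9 gives the monic gcd p**2 − 14p + 49.
Cancel p**2 − 14p + 49 from numerator and denominator to get the reduced form.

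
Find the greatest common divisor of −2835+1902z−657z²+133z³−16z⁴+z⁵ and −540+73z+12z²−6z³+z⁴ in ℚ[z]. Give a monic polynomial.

−135+52z−10z²+z³

Repeated division with remainder:
  z⁵−16z⁴+133z³−657z²+1902z−2835 = (z−10)(z⁴−6z³+12z²+73z−540) + (61z³−610z²+3172z−8235)
  z⁴−6z³+12z²+73z−540 = ((1/61)z+4/61)(61z³−610z²+3172z−8235) + (0)
Last nonzero remainder: 61z³−610z²+3172z−8235. Dividing through by 61 gives the monic gcd z³−10z²+52z−135.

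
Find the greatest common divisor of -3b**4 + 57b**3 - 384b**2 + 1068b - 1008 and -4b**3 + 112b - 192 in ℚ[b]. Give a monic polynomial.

Euclidean algorithm in ℚ[b]:
  -3b**4 + 57b**3 - 384b**2 + 1068b - 1008 = ((3/4)b - 57/4)(-4b**3 + 112b - 192) + (-468b**2 + 2808b - 3744)
  -4b**3 + 112b - 192 = ((1/117)b + 2/39)(-468b**2 + 2808b - 3744) + (0)
Last nonzero remainder: -468b**2 + 2808b - 3744. Dividing through by -468 gives the monic gcd b**2 - 6b + 8.

b**2 - 6b + 8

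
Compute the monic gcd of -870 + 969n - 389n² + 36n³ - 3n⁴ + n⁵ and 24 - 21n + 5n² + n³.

3 - 3n + n²

Apply the Euclidean algorithm:
  n⁵ - 3n⁴ + 36n³ - 389n² + 969n - 870 = (n² - 8n + 97)(n³ + 5n² - 21n + 24) + (-1066n² + 3198n - 3198)
  n³ + 5n² - 21n + 24 = (-(1/1066)n - 4/533)(-1066n² + 3198n - 3198) + (0)
Last nonzero remainder: -1066n² + 3198n - 3198. Dividing through by -1066 gives the monic gcd n² - 3n + 3.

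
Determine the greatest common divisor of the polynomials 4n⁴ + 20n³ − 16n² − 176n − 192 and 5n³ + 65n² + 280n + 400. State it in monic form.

Repeated division with remainder:
  4n⁴ + 20n³ − 16n² − 176n − 192 = ((4/5)n − 32/5)(5n³ + 65n² + 280n + 400) + (176n² + 1296n + 2368)
  5n³ + 65n² + 280n + 400 = ((5/176)n + 155/968)(176n² + 1296n + 2368) + ((630/121)n + 2520/121)
  176n² + 1296n + 2368 = ((10648/315)n + 35816/315)((630/121)n + 2520/121) + (0)
Last nonzero remainder: (630/121)n + 2520/121. Dividing through by 630/121 gives the monic gcd n + 4.

n + 4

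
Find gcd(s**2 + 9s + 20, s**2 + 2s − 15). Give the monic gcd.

s + 5

By polynomial division,
  s**2 + 9s + 20 = (s**2 + 2s − 15) + (7s + 35)
  s**2 + 2s − 15 = ((1/7)s − 3/7)(7s + 35) + (0)
Last nonzero remainder: 7s + 35. Dividing through by 7 gives the monic gcd s + 5.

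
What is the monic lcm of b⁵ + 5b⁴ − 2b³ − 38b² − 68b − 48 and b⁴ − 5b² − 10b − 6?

Repeated division with remainder:
  b⁵ + 5b⁴ − 2b³ − 38b² − 68b − 48 = (b + 5)(b⁴ − 5b² − 10b − 6) + (3b³ − 3b² − 12b − 18)
  b⁴ − 5b² − 10b − 6 = ((1/3)b + 1/3)(3b³ − 3b² − 12b − 18) + (0)
Last nonzero remainder: 3b³ − 3b² − 12b − 18. Dividing through by 3 gives the monic gcd b³ − b² − 4b − 6.
Then lcm(f, g) = f·g / gcd(f, g); expanding and making the result monic gives the answer.

b⁶ + 6b⁵ + 3b⁴ − 40b³ − 106b² − 116b − 48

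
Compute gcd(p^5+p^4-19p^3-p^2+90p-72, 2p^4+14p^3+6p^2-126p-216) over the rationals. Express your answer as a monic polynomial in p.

p^3+4p^2-9p-36

Apply the Euclidean algorithm:
  p^5+p^4-19p^3-p^2+90p-72 = ((1/2)p-3)(2p^4+14p^3+6p^2-126p-216) + (20p^3+80p^2-180p-720)
  2p^4+14p^3+6p^2-126p-216 = ((1/10)p+3/10)(20p^3+80p^2-180p-720) + (0)
Last nonzero remainder: 20p^3+80p^2-180p-720. Dividing through by 20 gives the monic gcd p^3+4p^2-9p-36.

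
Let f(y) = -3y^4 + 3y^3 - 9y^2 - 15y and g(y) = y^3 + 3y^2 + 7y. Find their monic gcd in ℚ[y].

By polynomial division,
  -3y^4 + 3y^3 - 9y^2 - 15y = (-3y + 12)(y^3 + 3y^2 + 7y) + (-24y^2 - 99y)
  y^3 + 3y^2 + 7y = (-(1/24)y + 3/64)(-24y^2 - 99y) + ((745/64)y)
  -24y^2 - 99y = (-(1536/745)y - 6336/745)((745/64)y) + (0)
Last nonzero remainder: (745/64)y. Dividing through by 745/64 gives the monic gcd y.

y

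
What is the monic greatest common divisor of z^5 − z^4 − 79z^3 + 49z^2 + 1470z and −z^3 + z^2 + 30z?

z^3 − z^2 − 30z

Euclidean algorithm in ℚ[z]:
  z^5 − z^4 − 79z^3 + 49z^2 + 1470z = (−z^2 + 49)(−z^3 + z^2 + 30z) + (0)
Last nonzero remainder: −z^3 + z^2 + 30z. Dividing through by −1 gives the monic gcd z^3 − z^2 − 30z.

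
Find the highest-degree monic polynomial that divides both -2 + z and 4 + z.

1

By polynomial division,
  z - 2 = (z + 4) + (-6)
  z + 4 = (-(1/6)z - 2/3)(-6) + (0)
The last nonzero remainder is the constant -6, so the polynomials are coprime and gcd = 1.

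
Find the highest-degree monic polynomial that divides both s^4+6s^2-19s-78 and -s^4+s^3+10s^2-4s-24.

Apply the Euclidean algorithm:
  s^4+6s^2-19s-78 = (-1)(-s^4+s^3+10s^2-4s-24) + (s^3+16s^2-23s-102)
  -s^4+s^3+10s^2-4s-24 = (-s+17)(s^3+16s^2-23s-102) + (-285s^2+285s+1710)
  s^3+16s^2-23s-102 = (-(1/285)s-17/285)(-285s^2+285s+1710) + (0)
Last nonzero remainder: -285s^2+285s+1710. Dividing through by -285 gives the monic gcd s^2-s-6.

s^2-s-6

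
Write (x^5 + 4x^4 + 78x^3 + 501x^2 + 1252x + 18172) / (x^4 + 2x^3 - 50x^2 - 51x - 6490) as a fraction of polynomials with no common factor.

(x^3 + 3x^2 + 16x + 308)/(x^2 + x - 110)

Euclidean algorithm in ℚ[x]:
  x^5 + 4x^4 + 78x^3 + 501x^2 + 1252x + 18172 = (x + 2)(x^4 + 2x^3 - 50x^2 - 51x - 6490) + (124x^3 + 652x^2 + 7844x + 31152)
  x^4 + 2x^3 - 50x^2 - 51x - 6490 = ((1/124)x - 101/3844)(124x^3 + 652x^2 + 7844x + 31152) + (-(92378/961)x^2 - (92378/961)x - 5450302/961)
  124x^3 + 652x^2 + 7844x + 31152 = (-(59582/46189)x - 23064/4199)(-(92378/961)x^2 - (92378/961)x - 5450302/961) + (0)
Last nonzero remainder: -(92378/961)x^2 - (92378/961)x - 5450302/961. Dividing through by -92378/961 gives the monic gcd x^2 + x + 59.
Cancel x^2 + x + 59 from numerator and denominator to get the reduced form.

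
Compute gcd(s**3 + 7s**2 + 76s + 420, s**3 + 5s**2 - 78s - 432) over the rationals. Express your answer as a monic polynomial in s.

By polynomial division,
  s**3 + 7s**2 + 76s + 420 = (s**3 + 5s**2 - 78s - 432) + (2s**2 + 154s + 852)
  s**3 + 5s**2 - 78s - 432 = ((1/2)s - 36)(2s**2 + 154s + 852) + (5040s + 30240)
  2s**2 + 154s + 852 = ((1/2520)s + 71/2520)(5040s + 30240) + (0)
Last nonzero remainder: 5040s + 30240. Dividing through by 5040 gives the monic gcd s + 6.

s + 6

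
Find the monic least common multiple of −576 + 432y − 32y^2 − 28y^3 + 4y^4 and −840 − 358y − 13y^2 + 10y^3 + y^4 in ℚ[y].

−5040 + 2052y + 872y^2 − 233y^3 − 57y^4 + 5y^5 + y^6

By polynomial division,
  4y^4 − 28y^3 − 32y^2 + 432y − 576 = (4)(y^4 + 10y^3 − 13y^2 − 358y − 840) + (−68y^3 + 20y^2 + 1864y + 2784)
  y^4 + 10y^3 − 13y^2 − 358y − 840 = (−(1/68)y − 175/1156)(−68y^3 + 20y^2 + 1864y + 2784) + ((5040/289)y^2 − (10080/289)y − 120960/289)
  −68y^3 + 20y^2 + 1864y + 2784 = (−(4913/1260)y − 8381/1260)((5040/289)y^2 − (10080/289)y − 120960/289) + (0)
Last nonzero remainder: (5040/289)y^2 − (10080/289)y − 120960/289. Dividing through by 5040/289 gives the monic gcd y^2 − 2y − 24.
Then lcm(f, g) = f·g / gcd(f, g); expanding and making the result monic gives the answer.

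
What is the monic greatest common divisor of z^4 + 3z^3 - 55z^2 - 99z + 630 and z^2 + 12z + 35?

z^2 + 12z + 35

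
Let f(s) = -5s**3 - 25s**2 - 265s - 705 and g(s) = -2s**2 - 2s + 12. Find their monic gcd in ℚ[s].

s + 3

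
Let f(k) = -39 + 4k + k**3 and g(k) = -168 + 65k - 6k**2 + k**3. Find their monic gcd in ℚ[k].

-3 + k

By polynomial division,
  k**3 + 4k - 39 = (k**3 - 6k**2 + 65k - 168) + (6k**2 - 61k + 129)
  k**3 - 6k**2 + 65k - 168 = ((1/6)k + 25/36)(6k**2 - 61k + 129) + ((3091/36)k - 3091/12)
  6k**2 - 61k + 129 = ((216/3091)k - 1548/3091)((3091/36)k - 3091/12) + (0)
Last nonzero remainder: (3091/36)k - 3091/12. Dividing through by 3091/36 gives the monic gcd k - 3.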